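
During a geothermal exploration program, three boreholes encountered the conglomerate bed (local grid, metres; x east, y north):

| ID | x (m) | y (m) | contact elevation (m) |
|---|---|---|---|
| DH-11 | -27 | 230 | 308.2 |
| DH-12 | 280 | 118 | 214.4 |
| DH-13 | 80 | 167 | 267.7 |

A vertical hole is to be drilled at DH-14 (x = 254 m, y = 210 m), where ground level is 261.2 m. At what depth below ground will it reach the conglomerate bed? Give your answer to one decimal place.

Let the plane be z = a·x + b·y + c.
DH-12−DH-11: 307a − 112b = −93.8;  DH-13−DH-11: 107a − 63b = −40.5.
Solving gives a = −0.18668, b = 0.32580.
Then c = 308.2 − a·-27 − b·230 = 228.23.
At (254, 210): z_contact = −47.42 + 68.42 + 228.23 = 249.23 m.
Depth below ground = 261.2 − 249.23 = 12.0 m.

12.0 m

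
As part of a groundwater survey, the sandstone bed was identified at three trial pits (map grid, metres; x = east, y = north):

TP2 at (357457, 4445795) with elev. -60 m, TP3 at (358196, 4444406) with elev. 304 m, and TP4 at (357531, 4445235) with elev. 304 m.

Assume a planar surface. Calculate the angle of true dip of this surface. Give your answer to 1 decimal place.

Two edge vectors: TP2→TP3 = (739, -1389, 364), TP2→TP4 = (74, -560, 364).
Normal n = (TP2→TP3) × (TP2→TP4) = (-301756, -242060, -311054).
So ∂z/∂x = −n_x/n_z = −0.97011 and ∂z/∂y = −n_y/n_z = −0.77819.
Gradient magnitude |∇z| = √(a² + b²) = √(0.94111 + 0.60558) = 1.24366.
True dip = arctan(1.24366) = 51.2°, dipping toward NE (azimuth ≈ 051°).

51.2°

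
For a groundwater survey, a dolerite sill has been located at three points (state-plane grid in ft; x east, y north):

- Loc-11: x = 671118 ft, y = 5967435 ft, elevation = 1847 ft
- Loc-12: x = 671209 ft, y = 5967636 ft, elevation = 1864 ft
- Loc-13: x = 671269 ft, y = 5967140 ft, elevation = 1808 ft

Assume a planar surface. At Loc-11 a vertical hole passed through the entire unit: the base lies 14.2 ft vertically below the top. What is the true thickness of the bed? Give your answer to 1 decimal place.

Let the plane be z = a·x + b·y + c.
Loc-12−Loc-11: 91a + 201b = 17;  Loc-13−Loc-11: 151a − 295b = −39.
Solving gives a = −0.04937, b = 0.10693.
|∇z| = √(a²+b²) = 0.11778, so dip δ = arctan(0.11778) = 6.72°.
True thickness = vertical thickness × cos δ = 14.2 × cos 6.72° = 14.1 ft.

14.1 ft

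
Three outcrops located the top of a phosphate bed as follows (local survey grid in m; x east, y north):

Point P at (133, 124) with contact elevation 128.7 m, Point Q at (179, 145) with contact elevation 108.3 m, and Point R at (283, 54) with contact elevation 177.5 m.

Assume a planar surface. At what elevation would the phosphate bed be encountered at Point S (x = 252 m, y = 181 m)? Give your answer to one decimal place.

73.7 m

Let the plane be z = a·x + b·y + c.
Point Q−Point P: 46a + 21b = −20.4;  Point R−Point P: 150a − 70b = 48.8.
Solving gives a = −0.06330, b = −0.83278.
Then c = 128.7 − a·133 − b·124 = 240.38.
At (252, 181): z = −16.0 − 150.7 + 240.38 = 73.7 m.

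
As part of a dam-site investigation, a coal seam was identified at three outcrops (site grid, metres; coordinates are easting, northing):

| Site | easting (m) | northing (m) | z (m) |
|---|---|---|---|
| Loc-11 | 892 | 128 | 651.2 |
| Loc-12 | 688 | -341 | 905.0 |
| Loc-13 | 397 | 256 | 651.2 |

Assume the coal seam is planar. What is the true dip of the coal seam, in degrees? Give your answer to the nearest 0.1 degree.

Two edge vectors: Loc-11→Loc-12 = (-204, -469, 253.8), Loc-11→Loc-13 = (-495, 128, 0).
Normal n = (Loc-11→Loc-12) × (Loc-11→Loc-13) = (-32486.4, -125631, -258267).
So ∂z/∂easting = −n_x/n_z = −0.12579 and ∂z/∂northing = −n_y/n_z = −0.48644.
Gradient magnitude |∇z| = √(a² + b²) = √(0.01582 + 0.23662) = 0.50244.
True dip = arctan(0.50244) = 26.7°, dipping toward NNE (azimuth ≈ 014°).

26.7°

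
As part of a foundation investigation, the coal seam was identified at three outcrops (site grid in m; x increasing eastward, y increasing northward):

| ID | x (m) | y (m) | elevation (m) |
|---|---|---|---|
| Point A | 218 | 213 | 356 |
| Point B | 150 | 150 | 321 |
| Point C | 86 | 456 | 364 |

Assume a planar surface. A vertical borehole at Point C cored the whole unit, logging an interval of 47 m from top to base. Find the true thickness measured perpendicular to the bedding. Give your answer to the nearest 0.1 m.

Let the plane be z = a·x + b·y + c.
Point B−Point A: −68a − 63b = −35;  Point C−Point A: −132a + 243b = 8.
Solving gives a = 0.32210, b = 0.20789.
|∇z| = √(a²+b²) = 0.38336, so dip δ = arctan(0.38336) = 20.98°.
True thickness = vertical thickness × cos δ = 47 × cos 20.98° = 43.9 m.

43.9 m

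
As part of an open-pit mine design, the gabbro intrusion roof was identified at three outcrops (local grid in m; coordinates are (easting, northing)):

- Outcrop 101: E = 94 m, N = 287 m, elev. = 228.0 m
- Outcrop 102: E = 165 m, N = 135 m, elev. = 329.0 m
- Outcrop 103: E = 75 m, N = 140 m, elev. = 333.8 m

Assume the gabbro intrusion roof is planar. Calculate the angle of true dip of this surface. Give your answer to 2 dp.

35.52°

Two edge vectors: Outcrop 101→Outcrop 102 = (71, -152, 101), Outcrop 101→Outcrop 103 = (-19, -147, 105.8).
Normal n = (Outcrop 101→Outcrop 102) × (Outcrop 101→Outcrop 103) = (-1234.6, -9430.8, -13325).
So ∂z/∂E = −n_x/n_z = −0.09265 and ∂z/∂N = −n_y/n_z = −0.70775.
Gradient magnitude |∇z| = √(a² + b²) = √(0.00858 + 0.50091) = 0.71379.
True dip = arctan(0.71379) = 35.52°, dipping toward N (azimuth ≈ 007°).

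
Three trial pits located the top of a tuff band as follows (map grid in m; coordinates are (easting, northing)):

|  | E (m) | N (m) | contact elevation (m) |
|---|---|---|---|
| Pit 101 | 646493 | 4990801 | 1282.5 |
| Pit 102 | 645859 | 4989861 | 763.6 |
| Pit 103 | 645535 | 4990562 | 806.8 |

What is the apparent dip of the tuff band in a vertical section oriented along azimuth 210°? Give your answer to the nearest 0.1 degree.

23.8°

Two edge vectors: Pit 101→Pit 102 = (-634, -940, -518.9), Pit 101→Pit 103 = (-958, -239, -475.7).
Normal n = (Pit 101→Pit 102) × (Pit 101→Pit 103) = (323140.9, 195512.4, -748994).
So ∂z/∂E = −n_x/n_z = 0.43143 and ∂z/∂N = −n_y/n_z = 0.26103.
Unit vector along 210° is (sin 210°, cos 210°) = (-0.5000, -0.8660).
Slope in that direction = a·(-0.5000) + b·(-0.8660) = −0.44178.
Apparent dip = arctan|0.44178| = 23.8° (true dip is 26.8°, so apparent ≤ true as expected).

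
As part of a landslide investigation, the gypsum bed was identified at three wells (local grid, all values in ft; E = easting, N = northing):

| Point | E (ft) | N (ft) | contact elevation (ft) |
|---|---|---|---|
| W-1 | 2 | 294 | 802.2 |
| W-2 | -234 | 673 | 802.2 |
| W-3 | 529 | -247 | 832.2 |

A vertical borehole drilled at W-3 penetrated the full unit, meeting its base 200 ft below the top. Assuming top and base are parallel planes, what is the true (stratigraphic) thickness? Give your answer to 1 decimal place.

196.6 ft

Two edge vectors: W-1→W-2 = (-236, 379, 0), W-1→W-3 = (527, -541, 30).
Normal n = (W-1→W-2) × (W-1→W-3) = (11370, 7080, -72057).
So ∂z/∂E = −n_x/n_z = 0.15779 and ∂z/∂N = −n_y/n_z = 0.09826.
|∇z| = √(a²+b²) = 0.18588, so dip δ = arctan(0.18588) = 10.53°.
True thickness = vertical thickness × cos δ = 200 × cos 10.53° = 196.6 ft.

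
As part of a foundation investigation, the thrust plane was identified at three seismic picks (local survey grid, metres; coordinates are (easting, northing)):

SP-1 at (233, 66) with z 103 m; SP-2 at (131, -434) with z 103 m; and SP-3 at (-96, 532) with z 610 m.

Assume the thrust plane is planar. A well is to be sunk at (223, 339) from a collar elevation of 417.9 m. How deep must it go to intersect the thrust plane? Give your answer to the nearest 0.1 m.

Let the plane be z = a·E + b·N + c.
SP-2−SP-1: −102a − 500b = 0;  SP-3−SP-1: −329a + 466b = 507.
Solving gives a = −1.19557, b = 0.24390.
Then c = 103 − a·233 − b·66 = 365.47.
At (223, 339): z_contact = −266.61 + 82.68 + 365.47 = 181.54 m.
Depth below ground = 417.9 − 181.54 = 236.4 m.

236.4 m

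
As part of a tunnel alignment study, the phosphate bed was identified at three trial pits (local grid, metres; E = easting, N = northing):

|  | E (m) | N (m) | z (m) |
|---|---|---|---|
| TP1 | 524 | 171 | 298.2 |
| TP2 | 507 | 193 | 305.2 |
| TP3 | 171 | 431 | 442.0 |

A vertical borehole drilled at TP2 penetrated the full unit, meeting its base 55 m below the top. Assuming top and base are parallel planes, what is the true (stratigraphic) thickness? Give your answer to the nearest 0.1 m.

51.0 m

Two edge vectors: TP1→TP2 = (-17, 22, 7), TP1→TP3 = (-353, 260, 143.8).
Normal n = (TP1→TP2) × (TP1→TP3) = (1343.6, -26.4, 3346).
So ∂z/∂E = −n_x/n_z = −0.40155 and ∂z/∂N = −n_y/n_z = 0.00789.
|∇z| = √(a²+b²) = 0.40163, so dip δ = arctan(0.40163) = 21.88°.
True thickness = vertical thickness × cos δ = 55 × cos 21.88° = 51.0 m.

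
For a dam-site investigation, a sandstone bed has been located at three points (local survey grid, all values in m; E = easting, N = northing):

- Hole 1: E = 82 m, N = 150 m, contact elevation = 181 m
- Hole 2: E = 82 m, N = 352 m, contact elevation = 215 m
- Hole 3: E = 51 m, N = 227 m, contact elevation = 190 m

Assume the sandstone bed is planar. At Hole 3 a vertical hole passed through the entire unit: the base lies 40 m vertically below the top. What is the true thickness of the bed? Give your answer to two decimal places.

39.14 m

Two edge vectors: Hole 1→Hole 2 = (0, 202, 34), Hole 1→Hole 3 = (-31, 77, 9).
Normal n = (Hole 1→Hole 2) × (Hole 1→Hole 3) = (-800, -1054, 6262).
So ∂z/∂E = −n_x/n_z = 0.12775 and ∂z/∂N = −n_y/n_z = 0.16832.
|∇z| = √(a²+b²) = 0.21131, so dip δ = arctan(0.21131) = 11.93°.
True thickness = vertical thickness × cos δ = 40 × cos 11.93° = 39.14 m.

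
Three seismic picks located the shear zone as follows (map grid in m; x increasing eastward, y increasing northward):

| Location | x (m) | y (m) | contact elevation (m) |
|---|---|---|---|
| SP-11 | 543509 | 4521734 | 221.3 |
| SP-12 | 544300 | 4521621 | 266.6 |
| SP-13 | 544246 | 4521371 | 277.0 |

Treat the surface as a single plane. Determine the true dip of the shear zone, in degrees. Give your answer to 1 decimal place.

4.1°

Two edge vectors: SP-11→SP-12 = (791, -113, 45.3), SP-11→SP-13 = (737, -363, 55.7).
Normal n = (SP-11→SP-12) × (SP-11→SP-13) = (10149.8, -10672.6, -203852).
So ∂z/∂x = −n_x/n_z = 0.04979 and ∂z/∂y = −n_y/n_z = −0.05235.
Gradient magnitude |∇z| = √(a² + b²) = √(0.00248 + 0.00274) = 0.07225.
True dip = arctan(0.07225) = 4.1°, dipping toward NW (azimuth ≈ 316°).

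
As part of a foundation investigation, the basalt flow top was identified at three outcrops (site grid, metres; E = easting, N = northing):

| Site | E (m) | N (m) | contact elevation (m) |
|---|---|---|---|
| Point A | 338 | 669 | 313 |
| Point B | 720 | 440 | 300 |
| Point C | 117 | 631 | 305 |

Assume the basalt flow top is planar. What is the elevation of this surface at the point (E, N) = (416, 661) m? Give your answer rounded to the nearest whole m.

314 m

Two edge vectors: Point A→Point B = (382, -229, -13), Point A→Point C = (-221, -38, -8).
Normal n = (Point A→Point B) × (Point A→Point C) = (1338, 5929, -65125).
So ∂z/∂E = −n_x/n_z = 0.02055 and ∂z/∂N = −n_y/n_z = 0.09104.
Intercept c from Point A: 313 − 6.94 − 60.91 = 245.15.
At (416, 661): z = 8.5 + 60.2 + 245.15 = 313.9 m.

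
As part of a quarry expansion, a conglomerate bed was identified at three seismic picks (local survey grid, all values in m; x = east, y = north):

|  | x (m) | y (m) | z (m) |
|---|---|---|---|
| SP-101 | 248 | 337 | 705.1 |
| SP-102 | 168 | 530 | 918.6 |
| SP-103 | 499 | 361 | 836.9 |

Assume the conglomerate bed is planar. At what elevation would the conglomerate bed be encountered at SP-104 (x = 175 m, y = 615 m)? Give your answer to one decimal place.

Let the plane be z = a·x + b·y + c.
SP-102−SP-101: −80a + 193b = 213.5;  SP-103−SP-101: 251a + 24b = 131.8.
Solving gives a = 0.40334, b = 1.27341.
Then c = 705.1 − a·248 − b·337 = 175.93.
At (175, 615): z = 70.6 + 783.1 + 175.93 = 1029.7 m.

1029.7 m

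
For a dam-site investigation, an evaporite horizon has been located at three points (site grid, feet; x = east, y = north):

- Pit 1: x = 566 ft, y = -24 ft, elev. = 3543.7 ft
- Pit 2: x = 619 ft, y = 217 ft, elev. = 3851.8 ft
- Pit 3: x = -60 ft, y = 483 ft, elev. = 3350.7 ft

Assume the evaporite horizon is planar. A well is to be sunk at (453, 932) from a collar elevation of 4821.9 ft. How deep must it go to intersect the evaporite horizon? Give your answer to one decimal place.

424.7 ft

Let the plane be z = a·x + b·y + c.
Pit 2−Pit 1: 53a + 241b = 308.1;  Pit 3−Pit 1: −626a + 507b = −193.
Solving gives a = 1.14056, b = 1.02759.
Then c = 3543.7 − a·566 − b·-24 = 2922.81.
At (453, 932): z_contact = 516.67 + 957.72 + 2922.81 = 4397.20 ft.
Depth below ground = 4821.9 − 4397.20 = 424.7 ft.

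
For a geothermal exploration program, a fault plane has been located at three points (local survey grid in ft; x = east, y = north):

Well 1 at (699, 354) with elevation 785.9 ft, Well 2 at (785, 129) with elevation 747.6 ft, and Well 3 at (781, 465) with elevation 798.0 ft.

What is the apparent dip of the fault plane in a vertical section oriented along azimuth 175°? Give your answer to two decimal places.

Let the plane be z = a·x + b·y + c.
Well 2−Well 1: 86a − 225b = −38.3;  Well 3−Well 1: 82a + 111b = 12.1.
Solving gives a = −0.05461, b = 0.14935.
Unit vector along 175° is (sin 175°, cos 175°) = (0.0872, -0.9962).
Slope in that direction = a·(0.0872) + b·(-0.9962) = −0.15354.
Apparent dip = arctan|0.15354| = 8.73° (true dip is 9.0°, so apparent ≤ true as expected).

8.73°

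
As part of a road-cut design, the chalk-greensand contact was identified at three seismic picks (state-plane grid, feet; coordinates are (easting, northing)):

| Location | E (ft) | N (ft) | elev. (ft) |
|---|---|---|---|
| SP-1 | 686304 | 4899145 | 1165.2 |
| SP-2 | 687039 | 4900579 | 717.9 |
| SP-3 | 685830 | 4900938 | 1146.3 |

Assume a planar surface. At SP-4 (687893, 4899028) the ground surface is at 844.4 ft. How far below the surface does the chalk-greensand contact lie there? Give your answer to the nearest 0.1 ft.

282.4 ft

Let the plane be z = a·E + b·N + c.
SP-2−SP-1: 735a + 1434b = −447.3;  SP-3−SP-1: −474a + 1793b = −18.9.
Solving gives a = −0.387924284, b = −0.113093202.
Then c = 1165.2 − a·686304 − b·4899145 = 821459.18.
At (687893, 4899028): z_contact = −266850.40 − 554046.76 + 821459.18 = 562.02 ft.
Depth below ground = 844.4 − 562.02 = 282.4 ft.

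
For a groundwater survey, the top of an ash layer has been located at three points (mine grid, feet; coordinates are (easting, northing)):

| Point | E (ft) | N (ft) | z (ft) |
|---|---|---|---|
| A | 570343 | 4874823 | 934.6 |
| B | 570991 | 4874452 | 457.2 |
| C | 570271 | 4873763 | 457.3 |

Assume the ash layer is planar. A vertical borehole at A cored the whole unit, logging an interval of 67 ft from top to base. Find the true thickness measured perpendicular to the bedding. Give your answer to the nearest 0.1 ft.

55.7 ft

Let the plane be z = a·E + b·N + c.
B−A: 648a − 371b = −477.4;  C−A: −72a − 1060b = −477.3.
Solving gives a = −0.46100, b = 0.48160.
|∇z| = √(a²+b²) = 0.66668, so dip δ = arctan(0.66668) = 33.69°.
True thickness = vertical thickness × cos δ = 67 × cos 33.69° = 55.7 ft.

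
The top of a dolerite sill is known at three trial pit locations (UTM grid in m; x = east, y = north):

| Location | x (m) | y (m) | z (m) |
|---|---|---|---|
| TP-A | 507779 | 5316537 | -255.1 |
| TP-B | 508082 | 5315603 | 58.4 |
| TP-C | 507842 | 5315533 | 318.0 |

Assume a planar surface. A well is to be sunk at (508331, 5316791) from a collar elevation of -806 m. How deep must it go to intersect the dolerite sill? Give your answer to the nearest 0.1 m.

104.5 m

Two edge vectors: TP-A→TP-B = (303, -934, 313.5), TP-A→TP-C = (63, -1004, 573.1).
Normal n = (TP-A→TP-B) × (TP-A→TP-C) = (-220521.4, -153898.8, -245370).
So ∂z/∂x = −n_x/n_z = −0.898730081 and ∂z/∂y = −n_y/n_z = −0.627211151.
Intercept c from TP-A: -255.1 + 456356.26 + 3334591.29 = 3790692.45.
At (508331, 5316791): z_contact = −456852.36 − 3334750.60 + 3790692.45 = -910.51 m.
Depth below ground = -806 − (-910.51) = 104.5 m.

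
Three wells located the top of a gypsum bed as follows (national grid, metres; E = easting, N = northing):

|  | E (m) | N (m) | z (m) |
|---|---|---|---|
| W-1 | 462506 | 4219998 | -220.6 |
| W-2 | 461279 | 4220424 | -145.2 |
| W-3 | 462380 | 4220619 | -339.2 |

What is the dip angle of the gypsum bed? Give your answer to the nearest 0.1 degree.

Two edge vectors: W-1→W-2 = (-1227, 426, 75.4), W-1→W-3 = (-126, 621, -118.6).
Normal n = (W-1→W-2) × (W-1→W-3) = (-97347, -155022.6, -708291).
So ∂z/∂E = −n_x/n_z = −0.13744 and ∂z/∂N = −n_y/n_z = −0.21887.
Gradient magnitude |∇z| = √(a² + b²) = √(0.01889 + 0.04790) = 0.25844.
True dip = arctan(0.25844) = 14.5°, dipping toward NNE (azimuth ≈ 032°).

14.5°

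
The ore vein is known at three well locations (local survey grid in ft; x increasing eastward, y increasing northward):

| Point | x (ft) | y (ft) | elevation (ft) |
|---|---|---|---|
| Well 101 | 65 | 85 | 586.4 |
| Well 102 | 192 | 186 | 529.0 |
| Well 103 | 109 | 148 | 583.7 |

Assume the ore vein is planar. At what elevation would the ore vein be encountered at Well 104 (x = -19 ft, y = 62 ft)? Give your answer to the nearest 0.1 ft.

Let the plane be z = a·x + b·y + c.
Well 102−Well 101: 127a + 101b = −57.4;  Well 103−Well 101: 44a + 63b = −2.7.
Solving gives a = −0.93998, b = 0.61364.
Then c = 586.4 − a·65 − b·85 = 595.34.
At (-19, 62): z = 17.9 + 38.0 + 595.34 = 651.2 ft.

651.2 ft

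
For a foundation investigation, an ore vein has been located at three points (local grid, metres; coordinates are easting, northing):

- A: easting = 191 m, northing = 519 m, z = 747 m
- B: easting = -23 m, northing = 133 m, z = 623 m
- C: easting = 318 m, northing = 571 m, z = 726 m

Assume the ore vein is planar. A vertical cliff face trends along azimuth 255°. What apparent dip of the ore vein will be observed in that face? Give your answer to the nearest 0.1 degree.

13.1°

Let the plane be z = a·easting + b·northing + c.
B−A: −214a − 386b = −124;  C−A: 127a + 52b = −21.
Solving gives a = −0.38407, b = 0.53417.
Unit vector along 255° is (sin 255°, cos 255°) = (-0.9659, -0.2588).
Slope in that direction = a·(-0.9659) + b·(-0.2588) = 0.23273.
Apparent dip = arctan|0.23273| = 13.1° (true dip is 33.3°, so apparent ≤ true as expected).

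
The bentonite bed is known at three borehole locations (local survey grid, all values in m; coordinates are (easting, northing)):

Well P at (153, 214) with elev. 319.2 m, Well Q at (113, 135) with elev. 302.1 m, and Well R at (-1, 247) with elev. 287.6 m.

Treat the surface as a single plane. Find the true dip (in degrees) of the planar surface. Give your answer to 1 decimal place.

14.0°

Two edge vectors: Well P→Well Q = (-40, -79, -17.1), Well P→Well R = (-154, 33, -31.6).
Normal n = (Well P→Well Q) × (Well P→Well R) = (3060.7, 1369.4, -13486).
So ∂z/∂E = −n_x/n_z = 0.22695 and ∂z/∂N = −n_y/n_z = 0.10154.
Gradient magnitude |∇z| = √(a² + b²) = √(0.05151 + 0.01031) = 0.24863.
True dip = arctan(0.24863) = 14.0°, dipping toward WSW (azimuth ≈ 246°).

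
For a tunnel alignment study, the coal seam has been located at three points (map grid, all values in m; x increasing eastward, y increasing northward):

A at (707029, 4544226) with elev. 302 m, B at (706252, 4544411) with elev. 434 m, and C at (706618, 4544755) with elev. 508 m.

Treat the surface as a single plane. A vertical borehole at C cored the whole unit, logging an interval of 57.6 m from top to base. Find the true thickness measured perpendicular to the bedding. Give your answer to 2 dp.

Let the plane be z = a·x + b·y + c.
B−A: −777a + 185b = 132;  C−A: −411a + 529b = 206.
Solving gives a = −0.09468, b = 0.31585.
|∇z| = √(a²+b²) = 0.32974, so dip δ = arctan(0.32974) = 18.25°.
True thickness = vertical thickness × cos δ = 57.6 × cos 18.25° = 54.70 m.

54.70 m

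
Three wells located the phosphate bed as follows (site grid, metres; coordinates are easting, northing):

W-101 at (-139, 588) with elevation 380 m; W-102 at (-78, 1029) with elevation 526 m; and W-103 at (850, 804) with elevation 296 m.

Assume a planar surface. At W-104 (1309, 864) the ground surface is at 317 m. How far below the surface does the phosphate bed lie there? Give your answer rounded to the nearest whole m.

Two edge vectors: W-101→W-102 = (61, 441, 146), W-101→W-103 = (989, 216, -84).
Normal n = (W-101→W-102) × (W-101→W-103) = (-68580, 149518, -422973).
So ∂z/∂easting = −n_x/n_z = −0.16214 and ∂z/∂northing = −n_y/n_z = 0.35349.
Intercept c from W-101: 380 − 22.54 − 207.85 = 149.61.
At (1309, 864): z_contact = −212.2 + 305.4 + 149.61 = 242.8 m.
Depth below ground = 317 − 242.8 = 74 m.

74 m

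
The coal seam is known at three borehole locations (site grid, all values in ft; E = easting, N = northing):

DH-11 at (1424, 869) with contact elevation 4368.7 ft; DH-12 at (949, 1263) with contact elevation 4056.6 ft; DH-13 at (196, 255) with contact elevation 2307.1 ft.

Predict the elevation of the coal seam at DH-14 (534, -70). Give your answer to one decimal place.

Two edge vectors: DH-11→DH-12 = (-475, 394, -312.1), DH-11→DH-13 = (-1228, -614, -2061.6).
Normal n = (DH-11→DH-12) × (DH-11→DH-13) = (-1003899.8, -596001.2, 775482).
So ∂z/∂E = −n_x/n_z = 1.294549 and ∂z/∂N = −n_y/n_z = 0.768556.
Intercept c from DH-11: 4368.7 − 1843.44 − 667.88 = 1857.39.
At (534, -70): z = 691.3 − 53.8 + 1857.39 = 2494.9 ft.

2494.9 ft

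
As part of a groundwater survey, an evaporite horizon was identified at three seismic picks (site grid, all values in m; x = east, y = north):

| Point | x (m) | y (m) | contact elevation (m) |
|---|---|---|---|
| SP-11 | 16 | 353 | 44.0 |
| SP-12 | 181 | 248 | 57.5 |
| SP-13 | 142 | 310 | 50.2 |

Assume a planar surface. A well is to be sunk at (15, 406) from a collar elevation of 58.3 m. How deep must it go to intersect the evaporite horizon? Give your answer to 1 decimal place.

Let the plane be z = a·x + b·y + c.
SP-12−SP-11: 165a − 105b = 13.5;  SP-13−SP-11: 126a − 43b = 6.2.
Solving gives a = 0.01149, b = −0.11051.
Then c = 44 − a·16 − b·353 = 82.83.
At (15, 406): z_contact = 0.17 − 44.87 + 82.83 = 38.13 m.
Depth below ground = 58.3 − 38.13 = 20.2 m.

20.2 m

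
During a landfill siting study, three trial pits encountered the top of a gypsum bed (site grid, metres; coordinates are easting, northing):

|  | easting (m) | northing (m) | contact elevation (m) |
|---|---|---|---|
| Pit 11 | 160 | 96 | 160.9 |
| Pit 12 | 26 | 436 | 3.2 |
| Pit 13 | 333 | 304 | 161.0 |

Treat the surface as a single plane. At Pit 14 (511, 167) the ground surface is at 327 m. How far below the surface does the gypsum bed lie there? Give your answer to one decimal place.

55.5 m

Let the plane be z = a·easting + b·northing + c.
Pit 12−Pit 11: −134a + 340b = −157.7;  Pit 13−Pit 11: 173a + 208b = 0.1.
Solving gives a = 0.37876, b = −0.31455.
Then c = 160.9 − a·160 − b·96 = 130.49.
At (511, 167): z_contact = 193.55 − 52.53 + 130.49 = 271.51 m.
Depth below ground = 327 − 271.51 = 55.5 m.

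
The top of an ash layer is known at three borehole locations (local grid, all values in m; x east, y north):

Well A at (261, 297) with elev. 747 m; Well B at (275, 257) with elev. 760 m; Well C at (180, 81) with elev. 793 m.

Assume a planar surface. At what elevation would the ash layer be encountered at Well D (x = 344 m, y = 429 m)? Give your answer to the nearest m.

Two edge vectors: Well A→Well B = (14, -40, 13), Well A→Well C = (-81, -216, 46).
Normal n = (Well A→Well B) × (Well A→Well C) = (968, -1697, -6264).
So ∂z/∂x = −n_x/n_z = 0.15453 and ∂z/∂y = −n_y/n_z = −0.27091.
Intercept c from Well A: 747 − 40.33 + 80.46 = 787.13.
At (344, 429): z = 53.2 − 116.2 + 787.13 = 724.1 m.

724 m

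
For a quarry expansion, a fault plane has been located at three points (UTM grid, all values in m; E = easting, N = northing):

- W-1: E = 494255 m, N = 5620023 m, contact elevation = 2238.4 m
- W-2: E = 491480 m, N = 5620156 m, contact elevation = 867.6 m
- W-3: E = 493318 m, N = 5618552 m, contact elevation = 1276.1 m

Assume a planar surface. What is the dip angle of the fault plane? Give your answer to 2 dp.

31.26°

Let the plane be z = a·E + b·N + c.
W-2−W-1: −2775a + 133b = −1370.8;  W-3−W-1: −937a − 1471b = −962.3.
Solving gives a = 0.50977, b = 0.32947.
Gradient magnitude |∇z| = √(a² + b²) = √(0.25987 + 0.10855) = 0.60697.
True dip = arctan(0.60697) = 31.26°, dipping toward WSW (azimuth ≈ 237°).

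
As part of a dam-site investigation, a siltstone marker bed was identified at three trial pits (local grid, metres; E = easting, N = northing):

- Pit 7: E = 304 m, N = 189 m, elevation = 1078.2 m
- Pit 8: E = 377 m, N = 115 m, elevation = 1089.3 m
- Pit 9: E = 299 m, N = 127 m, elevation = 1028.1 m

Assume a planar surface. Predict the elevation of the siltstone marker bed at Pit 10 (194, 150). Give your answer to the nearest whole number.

951 m

Let the plane be z = a·E + b·N + c.
Pit 8−Pit 7: 73a − 74b = 11.1;  Pit 9−Pit 7: −5a − 62b = −50.1.
Solving gives a = 0.89779, b = 0.73566.
Then c = 1078.2 − a·304 − b·189 = 666.23.
At (194, 150): z = 174.2 + 110.3 + 666.23 = 950.8 m.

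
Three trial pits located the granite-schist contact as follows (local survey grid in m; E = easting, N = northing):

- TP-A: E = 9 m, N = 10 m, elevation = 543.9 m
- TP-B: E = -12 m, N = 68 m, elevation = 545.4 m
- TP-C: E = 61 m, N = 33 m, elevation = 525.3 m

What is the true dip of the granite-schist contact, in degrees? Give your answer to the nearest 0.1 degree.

Two edge vectors: TP-A→TP-B = (-21, 58, 1.5), TP-A→TP-C = (52, 23, -18.6).
Normal n = (TP-A→TP-B) × (TP-A→TP-C) = (-1113.3, -312.6, -3499).
So ∂z/∂E = −n_x/n_z = −0.31818 and ∂z/∂N = −n_y/n_z = −0.08934.
Gradient magnitude |∇z| = √(a² + b²) = √(0.10124 + 0.00798) = 0.33048.
True dip = arctan(0.33048) = 18.3°, dipping toward ENE (azimuth ≈ 074°).

18.3°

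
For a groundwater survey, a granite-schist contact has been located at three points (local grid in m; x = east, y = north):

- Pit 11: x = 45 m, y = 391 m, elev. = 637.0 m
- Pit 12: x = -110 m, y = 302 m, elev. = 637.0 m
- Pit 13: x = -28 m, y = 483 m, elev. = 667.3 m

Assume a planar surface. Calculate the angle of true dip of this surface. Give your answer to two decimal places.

Two edge vectors: Pit 11→Pit 12 = (-155, -89, 0), Pit 11→Pit 13 = (-73, 92, 30.3).
Normal n = (Pit 11→Pit 12) × (Pit 11→Pit 13) = (-2696.7, 4696.5, -20757).
So ∂z/∂x = −n_x/n_z = −0.12992 and ∂z/∂y = −n_y/n_z = 0.22626.
Gradient magnitude |∇z| = √(a² + b²) = √(0.01688 + 0.05119) = 0.26091.
True dip = arctan(0.26091) = 14.62°, dipping toward SSE (azimuth ≈ 150°).

14.62°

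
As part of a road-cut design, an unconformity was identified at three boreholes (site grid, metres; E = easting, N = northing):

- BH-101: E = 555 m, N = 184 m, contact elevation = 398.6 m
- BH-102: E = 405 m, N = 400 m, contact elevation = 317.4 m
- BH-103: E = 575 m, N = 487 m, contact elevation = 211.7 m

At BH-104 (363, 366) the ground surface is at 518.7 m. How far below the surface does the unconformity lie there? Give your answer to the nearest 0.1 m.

167.7 m

Two edge vectors: BH-101→BH-102 = (-150, 216, -81.2), BH-101→BH-103 = (20, 303, -186.9).
Normal n = (BH-101→BH-102) × (BH-101→BH-103) = (-15766.8, -29659, -49770).
So ∂z/∂E = −n_x/n_z = −0.31679 and ∂z/∂N = −n_y/n_z = −0.59592.
Intercept c from BH-101: 398.6 + 175.82 + 109.65 = 684.07.
At (363, 366): z_contact = −115.00 − 218.11 + 684.07 = 350.97 m.
Depth below ground = 518.7 − 350.97 = 167.7 m.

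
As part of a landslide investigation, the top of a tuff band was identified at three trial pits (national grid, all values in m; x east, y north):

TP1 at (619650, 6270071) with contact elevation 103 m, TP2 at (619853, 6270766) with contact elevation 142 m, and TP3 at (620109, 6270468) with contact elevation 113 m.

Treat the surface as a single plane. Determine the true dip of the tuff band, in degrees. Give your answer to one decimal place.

Two edge vectors: TP1→TP2 = (203, 695, 39), TP1→TP3 = (459, 397, 10).
Normal n = (TP1→TP2) × (TP1→TP3) = (-8533, 15871, -238414).
So ∂z/∂x = −n_x/n_z = −0.03579 and ∂z/∂y = −n_y/n_z = 0.06657.
Gradient magnitude |∇z| = √(a² + b²) = √(0.00128 + 0.00443) = 0.07558.
True dip = arctan(0.07558) = 4.3°, dipping toward SSE (azimuth ≈ 152°).

4.3°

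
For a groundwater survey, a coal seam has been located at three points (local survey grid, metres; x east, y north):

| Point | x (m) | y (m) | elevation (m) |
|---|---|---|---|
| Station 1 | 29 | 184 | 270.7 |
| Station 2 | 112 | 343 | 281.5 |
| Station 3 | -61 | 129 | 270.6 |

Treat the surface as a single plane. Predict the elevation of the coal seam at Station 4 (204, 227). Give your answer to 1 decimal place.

264.6 m

Let the plane be z = a·x + b·y + c.
Station 2−Station 1: 83a + 159b = 10.8;  Station 3−Station 1: −90a − 55b = −0.1.
Solving gives a = −0.05932, b = 0.09889.
Then c = 270.7 − a·29 − b·184 = 254.22.
At (204, 227): z = −12.1 + 22.4 + 254.22 = 264.6 m.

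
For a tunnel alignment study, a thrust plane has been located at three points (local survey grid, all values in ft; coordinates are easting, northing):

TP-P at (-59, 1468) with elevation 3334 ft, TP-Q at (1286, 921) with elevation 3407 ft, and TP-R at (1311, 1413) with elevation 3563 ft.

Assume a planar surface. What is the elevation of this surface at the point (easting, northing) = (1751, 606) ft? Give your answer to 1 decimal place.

3393.5 ft

Let the plane be z = a·easting + b·northing + c.
TP-Q−TP-P: 1345a − 547b = 73;  TP-R−TP-P: 1370a − 55b = 229.
Solving gives a = 0.179516, b = 0.307951.
Then c = 3334 − a·-59 − b·1468 = 2892.52.
At (1751, 606): z = 314.3 + 186.6 + 2892.52 = 3393.5 ft.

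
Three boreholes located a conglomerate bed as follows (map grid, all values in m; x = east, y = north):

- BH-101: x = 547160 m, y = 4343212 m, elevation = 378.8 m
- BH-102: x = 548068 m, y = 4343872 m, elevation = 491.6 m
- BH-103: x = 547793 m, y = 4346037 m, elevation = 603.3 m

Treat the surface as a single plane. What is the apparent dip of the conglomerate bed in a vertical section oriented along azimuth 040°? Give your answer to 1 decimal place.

Two edge vectors: BH-101→BH-102 = (908, 660, 112.8), BH-101→BH-103 = (633, 2825, 224.5).
Normal n = (BH-101→BH-102) × (BH-101→BH-103) = (-170490, -132443.6, 2147320).
So ∂z/∂x = −n_x/n_z = 0.07940 and ∂z/∂y = −n_y/n_z = 0.06168.
Unit vector along 040° is (sin 40°, cos 40°) = (0.6428, 0.7660).
Slope in that direction = a·(0.6428) + b·(0.7660) = 0.09828.
Apparent dip = arctan|0.09828| = 5.6° (true dip is 5.7°, so apparent ≤ true as expected).

5.6°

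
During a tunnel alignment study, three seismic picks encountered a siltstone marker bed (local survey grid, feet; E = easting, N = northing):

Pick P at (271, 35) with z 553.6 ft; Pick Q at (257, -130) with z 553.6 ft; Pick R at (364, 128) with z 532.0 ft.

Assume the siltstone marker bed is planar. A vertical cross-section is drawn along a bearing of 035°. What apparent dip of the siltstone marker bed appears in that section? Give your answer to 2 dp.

7.29°

Two edge vectors: Pick P→Pick Q = (-14, -165, 0), Pick P→Pick R = (93, 93, -21.6).
Normal n = (Pick P→Pick Q) × (Pick P→Pick R) = (3564, -302.4, 14043).
So ∂z/∂E = −n_x/n_z = −0.25379 and ∂z/∂N = −n_y/n_z = 0.02153.
Unit vector along 035° is (sin 35°, cos 35°) = (0.5736, 0.8192).
Slope in that direction = a·(0.5736) + b·(0.8192) = −0.12793.
Apparent dip = arctan|0.12793| = 7.29° (true dip is 14.3°, so apparent ≤ true as expected).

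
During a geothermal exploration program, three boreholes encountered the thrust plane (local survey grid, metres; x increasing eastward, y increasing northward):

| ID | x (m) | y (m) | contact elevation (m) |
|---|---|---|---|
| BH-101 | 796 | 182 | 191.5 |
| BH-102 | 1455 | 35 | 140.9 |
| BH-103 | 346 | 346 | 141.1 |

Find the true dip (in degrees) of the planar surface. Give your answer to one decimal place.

54.2°

Let the plane be z = a·x + b·y + c.
BH-102−BH-101: 659a − 147b = −50.6;  BH-103−BH-101: −450a + 164b = −50.4.
Solving gives a = −0.37464, b = −1.33530.
Gradient magnitude |∇z| = √(a² + b²) = √(0.14036 + 1.78301) = 1.38686.
True dip = arctan(1.38686) = 54.2°, dipping toward NNE (azimuth ≈ 016°).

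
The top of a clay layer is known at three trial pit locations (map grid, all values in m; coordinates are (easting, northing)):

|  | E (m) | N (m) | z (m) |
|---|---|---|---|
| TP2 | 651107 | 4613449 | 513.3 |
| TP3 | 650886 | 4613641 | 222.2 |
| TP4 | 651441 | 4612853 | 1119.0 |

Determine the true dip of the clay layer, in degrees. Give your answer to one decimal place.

45.1°

Two edge vectors: TP2→TP3 = (-221, 192, -291.1), TP2→TP4 = (334, -596, 605.7).
Normal n = (TP2→TP3) × (TP2→TP4) = (-57201.2, 36632.3, 67588).
So ∂z/∂E = −n_x/n_z = 0.84632 and ∂z/∂N = −n_y/n_z = −0.54199.
Gradient magnitude |∇z| = √(a² + b²) = √(0.71626 + 0.29376) = 1.00500.
True dip = arctan(1.00500) = 45.1°, dipping toward WNW (azimuth ≈ 303°).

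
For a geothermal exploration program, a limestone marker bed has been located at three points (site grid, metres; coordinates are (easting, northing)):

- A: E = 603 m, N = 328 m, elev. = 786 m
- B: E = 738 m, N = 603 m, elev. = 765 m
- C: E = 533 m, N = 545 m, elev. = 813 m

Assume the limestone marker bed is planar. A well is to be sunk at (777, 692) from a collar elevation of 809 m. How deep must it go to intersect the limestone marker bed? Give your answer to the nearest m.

50 m

Two edge vectors: A→B = (135, 275, -21), A→C = (-70, 217, 27).
Normal n = (A→B) × (A→C) = (11982, -2175, 48545).
So ∂z/∂E = −n_x/n_z = −0.24682 and ∂z/∂N = −n_y/n_z = 0.04480.
Intercept c from A: 786 + 148.83 − 14.70 = 920.14.
At (777, 692): z_contact = −191.8 + 31.0 + 920.14 = 759.4 m.
Depth below ground = 809 − 759.4 = 50 m.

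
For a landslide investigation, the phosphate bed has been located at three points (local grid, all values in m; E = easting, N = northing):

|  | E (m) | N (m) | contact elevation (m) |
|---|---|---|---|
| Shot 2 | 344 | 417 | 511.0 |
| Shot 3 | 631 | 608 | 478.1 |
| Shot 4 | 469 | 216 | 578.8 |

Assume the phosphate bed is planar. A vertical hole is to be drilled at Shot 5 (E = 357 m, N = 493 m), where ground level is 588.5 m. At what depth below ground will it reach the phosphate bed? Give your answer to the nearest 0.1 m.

Let the plane be z = a·E + b·N + c.
Shot 3−Shot 2: 287a + 191b = −32.9;  Shot 4−Shot 2: 125a − 201b = 67.8.
Solving gives a = 0.07769, b = −0.28900.
Then c = 511 − a·344 − b·417 = 604.78.
At (357, 493): z_contact = 27.74 − 142.48 + 604.78 = 490.05 m.
Depth below ground = 588.5 − 490.05 = 98.5 m.

98.5 m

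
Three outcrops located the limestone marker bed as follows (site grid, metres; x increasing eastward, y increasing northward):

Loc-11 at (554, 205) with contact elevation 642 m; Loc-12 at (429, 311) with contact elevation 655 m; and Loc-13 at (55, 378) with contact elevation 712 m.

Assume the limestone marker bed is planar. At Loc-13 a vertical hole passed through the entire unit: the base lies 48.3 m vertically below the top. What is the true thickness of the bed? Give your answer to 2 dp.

47.53 m

Two edge vectors: Loc-11→Loc-12 = (-125, 106, 13), Loc-11→Loc-13 = (-499, 173, 70).
Normal n = (Loc-11→Loc-12) × (Loc-11→Loc-13) = (5171, 2263, 31269).
So ∂z/∂x = −n_x/n_z = −0.16537 and ∂z/∂y = −n_y/n_z = −0.07237.
|∇z| = √(a²+b²) = 0.18051, so dip δ = arctan(0.18051) = 10.23°.
True thickness = vertical thickness × cos δ = 48.3 × cos 10.23° = 47.53 m.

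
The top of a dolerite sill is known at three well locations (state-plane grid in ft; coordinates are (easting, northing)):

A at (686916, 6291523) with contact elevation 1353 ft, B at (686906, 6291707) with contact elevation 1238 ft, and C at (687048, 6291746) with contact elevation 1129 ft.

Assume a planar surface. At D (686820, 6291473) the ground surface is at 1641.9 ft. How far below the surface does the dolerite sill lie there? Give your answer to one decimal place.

Two edge vectors: A→B = (-10, 184, -115), A→C = (132, 223, -224).
Normal n = (A→B) × (A→C) = (-15571, -17420, -26518).
So ∂z/∂E = −n_x/n_z = −0.587186062 and ∂z/∂N = −n_y/n_z = −0.656912286.
Intercept c from A: 1353 + 403347.50 + 4132978.76 = 4537679.26.
At (686820, 6291473): z_contact = −403291.13 − 4132945.91 + 4537679.26 = 1442.22 ft.
Depth below ground = 1641.9 − 1442.22 = 199.7 ft.

199.7 ft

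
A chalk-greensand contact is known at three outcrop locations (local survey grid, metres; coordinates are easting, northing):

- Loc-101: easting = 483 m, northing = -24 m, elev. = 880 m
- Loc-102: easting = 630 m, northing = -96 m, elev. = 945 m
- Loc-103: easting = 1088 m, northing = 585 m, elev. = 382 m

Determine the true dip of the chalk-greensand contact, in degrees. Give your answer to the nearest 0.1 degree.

40.2°

Let the plane be z = a·easting + b·northing + c.
Loc-102−Loc-101: 147a − 72b = 65;  Loc-103−Loc-101: 605a + 609b = −498.
Solving gives a = 0.02802, b = −0.84557.
Gradient magnitude |∇z| = √(a² + b²) = √(0.00079 + 0.71499) = 0.84603.
True dip = arctan(0.84603) = 40.2°, dipping toward N (azimuth ≈ 358°).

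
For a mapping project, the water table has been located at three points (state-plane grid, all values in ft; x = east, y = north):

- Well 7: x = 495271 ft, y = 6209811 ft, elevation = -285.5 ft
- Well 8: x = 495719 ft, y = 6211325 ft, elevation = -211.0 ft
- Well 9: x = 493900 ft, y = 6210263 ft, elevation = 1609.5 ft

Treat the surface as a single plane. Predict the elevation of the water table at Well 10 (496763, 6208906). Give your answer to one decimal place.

-2520.2 ft

Two edge vectors: Well 7→Well 8 = (448, 1514, 74.5), Well 7→Well 9 = (-1371, 452, 1895).
Normal n = (Well 7→Well 8) × (Well 7→Well 9) = (2835356, -951099.5, 2278190).
So ∂z/∂x = −n_x/n_z = −1.244565203 and ∂z/∂y = −n_y/n_z = 0.417480324.
Intercept c from Well 7: -285.5 + 616397.05 − 2592473.91 = −1976362.36.
At (496763, 6208906): z = −618253.9 + 2592096.1 − 1976362.36 = -2520.2 ft.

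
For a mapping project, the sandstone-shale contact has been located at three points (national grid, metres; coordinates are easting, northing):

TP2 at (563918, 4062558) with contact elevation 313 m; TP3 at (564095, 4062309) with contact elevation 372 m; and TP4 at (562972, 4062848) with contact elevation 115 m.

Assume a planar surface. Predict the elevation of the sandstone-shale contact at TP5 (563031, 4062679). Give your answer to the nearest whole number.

Two edge vectors: TP2→TP3 = (177, -249, 59), TP2→TP4 = (-946, 290, -198).
Normal n = (TP2→TP3) × (TP2→TP4) = (32192, -20768, -184224).
So ∂z/∂easting = −n_x/n_z = 0.17474379 and ∂z/∂northing = −n_y/n_z = −0.11273233.
Intercept c from TP2: 313 − 98541.17 + 457981.61 = 359753.44.
At (563031, 4062679): z = 98386.2 − 457995.3 + 359753.44 = 144.4 m.

144 m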